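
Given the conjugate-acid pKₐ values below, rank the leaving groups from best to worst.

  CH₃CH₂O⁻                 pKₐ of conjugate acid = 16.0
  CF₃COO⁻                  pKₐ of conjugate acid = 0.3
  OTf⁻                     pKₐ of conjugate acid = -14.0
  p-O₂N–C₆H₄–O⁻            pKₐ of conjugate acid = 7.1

Lower conjugate-acid pKₐ ⇒ weaker base ⇒ better leaving group.
Sorting by the given values: OTf⁻ (-14.0), CF₃COO⁻ (0.3), p-O₂N–C₆H₄–O⁻ (7.1), CH₃CH₂O⁻ (16.0).

OTf⁻ > CF₃COO⁻ > p-O₂N–C₆H₄–O⁻ > CH₃CH₂O⁻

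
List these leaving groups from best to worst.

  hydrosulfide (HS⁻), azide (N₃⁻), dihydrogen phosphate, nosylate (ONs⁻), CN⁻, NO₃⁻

nosylate (ONs⁻): pKₐ(p-O₂NC₆H₄SO₃H) ≈ -3.5 — p-nitro group further stabilises the sulfonate
NO₃⁻: pKₐ(HNO₃) ≈ -1.3
dihydrogen phosphate: pKₐ(H₃PO₄) ≈ 2.1
azide (N₃⁻): pKₐ(HN₃) ≈ 4.7
hydrosulfide (HS⁻): pKₐ(H₂S) ≈ 7 — larger and more polarisable than the oxygen analogue
CN⁻: pKₐ(HCN) ≈ 9.2

nosylate (ONs⁻) > NO₃⁻ > dihydrogen phosphate > azide (N₃⁻) > hydrosulfide (HS⁻) > CN⁻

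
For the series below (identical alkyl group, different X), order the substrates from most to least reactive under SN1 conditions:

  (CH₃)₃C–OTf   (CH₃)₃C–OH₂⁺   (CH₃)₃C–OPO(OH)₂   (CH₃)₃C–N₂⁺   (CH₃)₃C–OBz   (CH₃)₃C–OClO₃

(CH₃)₃C–N₂⁺ > (CH₃)₃C–OTf > (CH₃)₃C–OClO₃ > (CH₃)₃C–OH₂⁺ > (CH₃)₃C–OPO(OH)₂ > (CH₃)₃C–OBz

The skeletons are identical, so relative rate is governed entirely by leaving-group ability.
Rank by basicity of the departing species: weakest base leaves most easily.
(CH₃)₃C–N₂⁺ loses N₂: no meaningful conjugate acid; N₂ departs as an exceptionally stable neutral molecule
(CH₃)₃C–OTf loses OTf⁻: pKₐ(CF₃SO₃H (triflic acid)) ≈ -14
(CH₃)₃C–OClO₃ loses ClO₄⁻: pKₐ(HClO₄) ≈ -10
(CH₃)₃C–OH₂⁺ loses H₂O: pKₐ(H₃O⁺) ≈ -1.7
(CH₃)₃C–OPO(OH)₂ loses H₂PO₄⁻: pKₐ(H₃PO₄) ≈ 2.1
(CH₃)₃C–OBz loses PhCOO⁻: pKₐ(C₆H₅COOH) ≈ 4.2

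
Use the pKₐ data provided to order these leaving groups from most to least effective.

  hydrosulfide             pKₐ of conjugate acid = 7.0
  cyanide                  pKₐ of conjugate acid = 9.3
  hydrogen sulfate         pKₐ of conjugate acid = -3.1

Lower conjugate-acid pKₐ ⇒ weaker base ⇒ better leaving group.
Sorting by the given values: hydrogen sulfate (-3.1), hydrosulfide (7.0), cyanide (9.3).

hydrogen sulfate > hydrosulfide > cyanide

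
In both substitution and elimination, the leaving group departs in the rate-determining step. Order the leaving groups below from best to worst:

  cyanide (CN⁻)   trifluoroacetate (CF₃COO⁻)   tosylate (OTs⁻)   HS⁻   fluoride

tosylate (OTs⁻) > trifluoroacetate (CF₃COO⁻) > fluoride > HS⁻ > cyanide (CN⁻)

Leaving-group ability tracks the stability of the departed species; conjugate-acid pKₐ is the usual yardstick (lower pKₐ → better LG).
tosylate (OTs⁻): pKₐ(p-CH₃C₆H₄SO₃H (TsOH)) ≈ -2.8
trifluoroacetate (CF₃COO⁻): pKₐ(CF₃COOH) ≈ 0.2
fluoride: pKₐ(HF) ≈ 3.2
HS⁻: pKₐ(H₂S) ≈ 7
cyanide (CN⁻): pKₐ(HCN) ≈ 9.2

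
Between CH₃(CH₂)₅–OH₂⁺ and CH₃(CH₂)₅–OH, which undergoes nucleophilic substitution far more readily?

CH₃(CH₂)₅–OH₂⁺

From CH₃(CH₂)₅–OH the departing group would be OH⁻ (pKₐ(H₂O) ≈ 15.7). Strong base; essentially never leaves without prior activation.
From CH₃(CH₂)₅–OH₂⁺ the leaving group is H₂O (pKₐ(H₃O⁺) ≈ -1.7). Neutral; leaves from a protonated alcohol (R–OH₂⁺).
(In practice CH₃(CH₂)₅–OH₂⁺ is made from CH₃(CH₂)₅–OH by protonation with strong acid, converting the leaving group from hydroxide to neutral water.)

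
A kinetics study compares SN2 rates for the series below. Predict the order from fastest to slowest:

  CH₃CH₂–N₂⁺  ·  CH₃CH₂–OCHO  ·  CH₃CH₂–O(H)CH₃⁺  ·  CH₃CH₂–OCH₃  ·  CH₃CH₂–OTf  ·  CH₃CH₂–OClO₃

The skeletons are identical, so relative rate is governed entirely by leaving-group ability.
The more stable X⁻ (or X) is on its own — i.e. the weaker a base it is — the better a leaving group it makes.
CH₃CH₂–N₂⁺ loses N₂: no meaningful conjugate acid; N₂ departs as an exceptionally stable neutral molecule
CH₃CH₂–OTf loses OTf⁻: pKₐ(CF₃SO₃H (triflic acid)) ≈ -14
CH₃CH₂–OClO₃ loses ClO₄⁻: pKₐ(HClO₄) ≈ -10
CH₃CH₂–O(H)CH₃⁺ loses R'OH: pKₐ(R'OH₂⁺) ≈ -2.4
CH₃CH₂–OCHO loses HCOO⁻: pKₐ(HCOOH) ≈ 3.8
CH₃CH₂–OCH₃ loses CH₃O⁻: pKₐ(CH₃OH) ≈ 15.5

CH₃CH₂–N₂⁺ > CH₃CH₂–OTf > CH₃CH₂–OClO₃ > CH₃CH₂–O(H)CH₃⁺ > CH₃CH₂–OCHO > CH₃CH₂–OCH₃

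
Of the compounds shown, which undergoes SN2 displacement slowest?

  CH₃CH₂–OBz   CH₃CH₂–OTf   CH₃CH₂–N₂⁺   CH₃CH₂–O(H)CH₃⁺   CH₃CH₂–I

CH₃CH₂–OBz

Identical carbon frameworks mean the comparison reduces to leaving-group quality.
Rank by basicity of the departing species: weakest base leaves most easily.
CH₃CH₂–N₂⁺ loses N₂: no meaningful conjugate acid; N₂ departs as an exceptionally stable neutral molecule
CH₃CH₂–OTf loses OTf⁻: pKₐ(CF₃SO₃H (triflic acid)) ≈ -14
CH₃CH₂–I loses I⁻: pKₐ(HI) ≈ -10
CH₃CH₂–O(H)CH₃⁺ loses R'OH: pKₐ(R'OH₂⁺) ≈ -2.4
CH₃CH₂–OBz loses PhCOO⁻: pKₐ(C₆H₅COOH) ≈ 4.2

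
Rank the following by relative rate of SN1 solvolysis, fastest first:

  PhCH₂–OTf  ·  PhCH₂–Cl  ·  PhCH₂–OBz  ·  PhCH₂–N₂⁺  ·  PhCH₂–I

Identical carbon frameworks mean the comparison reduces to leaving-group quality.
The more stable X⁻ (or X) is on its own — i.e. the weaker a base it is — the better a leaving group it makes.
PhCH₂–N₂⁺ loses N₂: no meaningful conjugate acid; N₂ departs as an exceptionally stable neutral molecule
PhCH₂–OTf loses OTf⁻: pKₐ(CF₃SO₃H (triflic acid)) ≈ -14
PhCH₂–I loses I⁻: pKₐ(HI) ≈ -10
PhCH₂–Cl loses Cl⁻: pKₐ(HCl) ≈ -7
PhCH₂–OBz loses PhCOO⁻: pKₐ(C₆H₅COOH) ≈ 4.2

PhCH₂–N₂⁺ > PhCH₂–OTf > PhCH₂–I > PhCH₂–Cl > PhCH₂–OBz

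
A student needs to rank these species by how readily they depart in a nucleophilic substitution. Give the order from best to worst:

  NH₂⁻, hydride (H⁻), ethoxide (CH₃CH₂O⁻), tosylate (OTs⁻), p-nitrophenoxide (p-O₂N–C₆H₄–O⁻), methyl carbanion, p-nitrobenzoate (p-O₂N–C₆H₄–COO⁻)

tosylate (OTs⁻) > p-nitrobenzoate (p-O₂N–C₆H₄–COO⁻) > p-nitrophenoxide (p-O₂N–C₆H₄–O⁻) > ethoxide (CH₃CH₂O⁻) > hydride (H⁻) > NH₂⁻ > methyl carbanion

The more stable X⁻ (or X) is on its own — i.e. the weaker a base it is — the better a leaving group it makes.
tosylate (OTs⁻): pKₐ(p-CH₃C₆H₄SO₃H (TsOH)) ≈ -2.8 — resonance-delocalised arenesulfonate
p-nitrobenzoate (p-O₂N–C₆H₄–COO⁻): pKₐ(p-nitrobenzoic acid) ≈ 3.4 — electron-withdrawing nitro group stabilises the carboxylate
p-nitrophenoxide (p-O₂N–C₆H₄–O⁻): pKₐ(p-nitrophenol) ≈ 7.2 — nitro group delocalises the charge; the classic chromogenic LG
ethoxide (CH₃CH₂O⁻): pKₐ(CH₃CH₂OH) ≈ 16
hydride (H⁻): pKₐ(H₂) ≈ 36
NH₂⁻: pKₐ(NH₃) ≈ 38 — extremely strong base; never a leaving group
methyl carbanion: pKₐ(CH₄) ≈ 48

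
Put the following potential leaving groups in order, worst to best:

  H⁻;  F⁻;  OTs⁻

Leaving-group ability tracks the stability of the departed species; conjugate-acid pKₐ is the usual yardstick (lower pKₐ → better LG).
OTs⁻: pKₐ(p-CH₃C₆H₄SO₃H (TsOH)) ≈ -2.8
F⁻: pKₐ(HF) ≈ 3.2
H⁻: pKₐ(H₂) ≈ 36
Reversing gives the worst-to-best order requested.

H⁻ < F⁻ < OTs⁻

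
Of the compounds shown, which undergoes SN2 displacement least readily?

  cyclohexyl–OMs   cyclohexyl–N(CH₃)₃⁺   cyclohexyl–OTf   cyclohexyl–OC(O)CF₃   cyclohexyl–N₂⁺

With the same alkyl group throughout, only the leaving group differentiates the rates.
The more stable X⁻ (or X) is on its own — i.e. the weaker a base it is — the better a leaving group it makes.
cyclohexyl–N₂⁺ loses N₂: no meaningful conjugate acid; N₂ departs as an exceptionally stable neutral molecule
cyclohexyl–OTf loses OTf⁻: pKₐ(CF₃SO₃H (triflic acid)) ≈ -14
cyclohexyl–OMs loses OMs⁻: pKₐ(CH₃SO₃H (MsOH)) ≈ -1.9
cyclohexyl–OC(O)CF₃ loses CF₃COO⁻: pKₐ(CF₃COOH) ≈ 0.2
cyclohexyl–N(CH₃)₃⁺ loses NR'₃: pKₐ(R'₃NH⁺) ≈ 10.7

cyclohexyl–N(CH₃)₃⁺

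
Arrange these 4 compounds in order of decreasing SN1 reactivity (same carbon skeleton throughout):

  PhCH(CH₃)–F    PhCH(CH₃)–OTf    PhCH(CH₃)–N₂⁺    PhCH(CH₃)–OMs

PhCH(CH₃)–N₂⁺ > PhCH(CH₃)–OTf > PhCH(CH₃)–OMs > PhCH(CH₃)–F

Identical carbon frameworks mean the comparison reduces to leaving-group quality.
The more stable X⁻ (or X) is on its own — i.e. the weaker a base it is — the better a leaving group it makes.
PhCH(CH₃)–N₂⁺ loses N₂: no meaningful conjugate acid; N₂ departs as an exceptionally stable neutral molecule
PhCH(CH₃)–OTf loses OTf⁻: pKₐ(CF₃SO₃H (triflic acid)) ≈ -14
PhCH(CH₃)–OMs loses OMs⁻: pKₐ(CH₃SO₃H (MsOH)) ≈ -1.9
PhCH(CH₃)–F loses F⁻: pKₐ(HF) ≈ 3.2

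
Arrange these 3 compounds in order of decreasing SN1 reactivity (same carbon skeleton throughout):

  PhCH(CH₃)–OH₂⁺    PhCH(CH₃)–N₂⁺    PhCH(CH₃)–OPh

PhCH(CH₃)–N₂⁺ > PhCH(CH₃)–OH₂⁺ > PhCH(CH₃)–OPh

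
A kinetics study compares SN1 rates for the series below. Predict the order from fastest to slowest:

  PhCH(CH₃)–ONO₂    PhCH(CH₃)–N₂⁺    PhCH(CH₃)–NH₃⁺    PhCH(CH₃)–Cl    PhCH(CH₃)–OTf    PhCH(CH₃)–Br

Identical carbon frameworks mean the comparison reduces to leaving-group quality.
The more stable X⁻ (or X) is on its own — i.e. the weaker a base it is — the better a leaving group it makes.
PhCH(CH₃)–N₂⁺ loses N₂: no meaningful conjugate acid; N₂ departs as an exceptionally stable neutral molecule
PhCH(CH₃)–OTf loses OTf⁻: pKₐ(CF₃SO₃H (triflic acid)) ≈ -14
PhCH(CH₃)–Br loses Br⁻: pKₐ(HBr) ≈ -9
PhCH(CH₃)–Cl loses Cl⁻: pKₐ(HCl) ≈ -7
PhCH(CH₃)–ONO₂ loses NO₃⁻: pKₐ(HNO₃) ≈ -1.3
PhCH(CH₃)–NH₃⁺ loses NH₃: pKₐ(NH₄⁺) ≈ 9.2

PhCH(CH₃)–N₂⁺ > PhCH(CH₃)–OTf > PhCH(CH₃)–Br > PhCH(CH₃)–Cl > PhCH(CH₃)–ONO₂ > PhCH(CH₃)–NH₃⁺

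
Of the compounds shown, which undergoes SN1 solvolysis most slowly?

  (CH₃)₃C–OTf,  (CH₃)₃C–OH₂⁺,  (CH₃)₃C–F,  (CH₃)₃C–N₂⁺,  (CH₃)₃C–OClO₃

Same R in every case — rank the leaving groups.
Leaving-group ability tracks the stability of the departed species; conjugate-acid pKₐ is the usual yardstick (lower pKₐ → better LG).
(CH₃)₃C–N₂⁺ loses N₂: no meaningful conjugate acid; N₂ departs as an exceptionally stable neutral molecule
(CH₃)₃C–OTf loses OTf⁻: pKₐ(CF₃SO₃H (triflic acid)) ≈ -14
(CH₃)₃C–OClO₃ loses ClO₄⁻: pKₐ(HClO₄) ≈ -10
(CH₃)₃C–OH₂⁺ loses H₂O: pKₐ(H₃O⁺) ≈ -1.7
(CH₃)₃C–F loses F⁻: pKₐ(HF) ≈ 3.2

(CH₃)₃C–F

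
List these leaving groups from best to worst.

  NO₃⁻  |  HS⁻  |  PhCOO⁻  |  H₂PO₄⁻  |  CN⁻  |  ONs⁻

Rank by basicity of the departing species: weakest base leaves most easily.
ONs⁻: pKₐ(p-O₂NC₆H₄SO₃H) ≈ -3.5
NO₃⁻: pKₐ(HNO₃) ≈ -1.3
H₂PO₄⁻: pKₐ(H₃PO₄) ≈ 2.1
PhCOO⁻: pKₐ(C₆H₅COOH) ≈ 4.2
HS⁻: pKₐ(H₂S) ≈ 7
CN⁻: pKₐ(HCN) ≈ 9.2

ONs⁻ > NO₃⁻ > H₂PO₄⁻ > PhCOO⁻ > HS⁻ > CN⁻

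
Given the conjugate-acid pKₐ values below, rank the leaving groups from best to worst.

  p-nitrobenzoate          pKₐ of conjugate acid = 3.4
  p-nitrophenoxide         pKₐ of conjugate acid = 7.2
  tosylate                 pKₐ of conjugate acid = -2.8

Lower conjugate-acid pKₐ ⇒ weaker base ⇒ better leaving group.
Sorting by the given values: tosylate (-2.8), p-nitrobenzoate (3.4), p-nitrophenoxide (7.2).

tosylate > p-nitrobenzoate > p-nitrophenoxide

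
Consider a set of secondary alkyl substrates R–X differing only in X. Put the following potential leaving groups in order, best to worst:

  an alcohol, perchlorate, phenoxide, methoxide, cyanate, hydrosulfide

perchlorate > an alcohol > cyanate > hydrosulfide > phenoxide > methoxide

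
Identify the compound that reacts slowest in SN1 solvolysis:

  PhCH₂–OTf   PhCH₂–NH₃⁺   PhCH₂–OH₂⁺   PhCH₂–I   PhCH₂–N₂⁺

PhCH₂–NH₃⁺

The skeletons are identical, so relative rate is governed entirely by leaving-group ability.
A good leaving group is a weak base: the lower the pKₐ of its conjugate acid, the more readily it departs.
PhCH₂–N₂⁺ loses N₂: no meaningful conjugate acid; N₂ departs as an exceptionally stable neutral molecule
PhCH₂–OTf loses OTf⁻: pKₐ(CF₃SO₃H (triflic acid)) ≈ -14
PhCH₂–I loses I⁻: pKₐ(HI) ≈ -10
PhCH₂–OH₂⁺ loses H₂O: pKₐ(H₃O⁺) ≈ -1.7
PhCH₂–NH₃⁺ loses NH₃: pKₐ(NH₄⁺) ≈ 9.2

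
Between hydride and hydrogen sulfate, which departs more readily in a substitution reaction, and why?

hydrogen sulfate

hydrogen sulfate is the better leaving group.
pKₐ(H₂SO₄) ≈ -3 versus pKₐ(H₂) ≈ 36: hydrogen sulfate is the much weaker base.
Conjugate base of a strong mineral acid.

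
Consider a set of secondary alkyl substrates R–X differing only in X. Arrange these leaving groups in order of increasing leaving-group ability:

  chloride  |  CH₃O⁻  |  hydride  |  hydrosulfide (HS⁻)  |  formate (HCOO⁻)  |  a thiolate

chloride: pKₐ(HCl) ≈ -7 — moderately weak base
formate (HCOO⁻): pKₐ(HCOOH) ≈ 3.8 — resonance-stabilised carboxylate
hydrosulfide (HS⁻): pKₐ(H₂S) ≈ 7 — larger and more polarisable than the oxygen analogue
a thiolate: pKₐ(RSH (a thiol)) ≈ 10.5
CH₃O⁻: pKₐ(CH₃OH) ≈ 15.5
hydride: pKₐ(H₂) ≈ 36 — extremely strong base; leaves only in special hydride-transfer contexts
Listed from poorest to best leaving group as asked.

hydride < CH₃O⁻ < a thiolate < hydrosulfide (HS⁻) < formate (HCOO⁻) < chloride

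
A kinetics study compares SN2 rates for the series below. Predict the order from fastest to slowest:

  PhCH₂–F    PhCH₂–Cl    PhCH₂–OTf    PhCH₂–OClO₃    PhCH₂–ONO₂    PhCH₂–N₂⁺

PhCH₂–N₂⁺ > PhCH₂–OTf > PhCH₂–OClO₃ > PhCH₂–Cl > PhCH₂–ONO₂ > PhCH₂–F

Same R in every case — rank the leaving groups.
Rank by basicity of the departing species: weakest base leaves most easily.
PhCH₂–N₂⁺ loses N₂: no meaningful conjugate acid; N₂ departs as an exceptionally stable neutral molecule
PhCH₂–OTf loses OTf⁻: pKₐ(CF₃SO₃H (triflic acid)) ≈ -14
PhCH₂–OClO₃ loses ClO₄⁻: pKₐ(HClO₄) ≈ -10
PhCH₂–Cl loses Cl⁻: pKₐ(HCl) ≈ -7
PhCH₂–ONO₂ loses NO₃⁻: pKₐ(HNO₃) ≈ -1.3
PhCH₂–F loses F⁻: pKₐ(HF) ≈ 3.2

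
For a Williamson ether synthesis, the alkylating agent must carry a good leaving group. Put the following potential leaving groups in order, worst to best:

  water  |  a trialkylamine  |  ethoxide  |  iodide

Leaving-group ability tracks the stability of the departed species; conjugate-acid pKₐ is the usual yardstick (lower pKₐ → better LG).
iodide: pKₐ(HI) ≈ -10
water: pKₐ(H₃O⁺) ≈ -1.7 — neutral; leaves from a protonated alcohol (R–OH₂⁺)
a trialkylamine: pKₐ(R'₃NH⁺) ≈ 10.7 — neutral but still a fairly strong base; Hofmann-elimination LG
ethoxide: pKₐ(CH₃CH₂OH) ≈ 16 — strong base; alkoxides do not leave unassisted
Reversing gives the worst-to-best order requested.

ethoxide < a trialkylamine < water < iodide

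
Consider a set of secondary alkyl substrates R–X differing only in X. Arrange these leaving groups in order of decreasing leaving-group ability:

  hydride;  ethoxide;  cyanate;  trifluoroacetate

trifluoroacetate > cyanate > ethoxide > hydride

The more stable X⁻ (or X) is on its own — i.e. the weaker a base it is — the better a leaving group it makes.
trifluoroacetate: pKₐ(CF₃COOH) ≈ 0.2
cyanate: pKₐ(HOCN) ≈ 3.5
ethoxide: pKₐ(CH₃CH₂OH) ≈ 16
hydride: pKₐ(H₂) ≈ 36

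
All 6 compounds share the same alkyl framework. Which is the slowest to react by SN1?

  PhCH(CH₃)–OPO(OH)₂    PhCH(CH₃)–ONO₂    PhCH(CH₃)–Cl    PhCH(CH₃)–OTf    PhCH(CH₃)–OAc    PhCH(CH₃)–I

PhCH(CH₃)–OAc

With the same alkyl group throughout, only the leaving group differentiates the rates.
Leaving-group ability tracks the stability of the departed species; conjugate-acid pKₐ is the usual yardstick (lower pKₐ → better LG).
PhCH(CH₃)–OTf loses OTf⁻: pKₐ(CF₃SO₃H (triflic acid)) ≈ -14
PhCH(CH₃)–I loses I⁻: pKₐ(HI) ≈ -10
PhCH(CH₃)–Cl loses Cl⁻: pKₐ(HCl) ≈ -7
PhCH(CH₃)–ONO₂ loses NO₃⁻: pKₐ(HNO₃) ≈ -1.3
PhCH(CH₃)–OPO(OH)₂ loses H₂PO₄⁻: pKₐ(H₃PO₄) ≈ 2.1
PhCH(CH₃)–OAc loses AcO⁻: pKₐ(CH₃COOH) ≈ 4.8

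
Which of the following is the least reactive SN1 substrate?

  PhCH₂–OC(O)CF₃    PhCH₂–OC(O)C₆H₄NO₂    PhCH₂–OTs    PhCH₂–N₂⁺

PhCH₂–OC(O)C₆H₄NO₂

Same R in every case — rank the leaving groups.
Leaving-group ability tracks the stability of the departed species; conjugate-acid pKₐ is the usual yardstick (lower pKₐ → better LG).
PhCH₂–N₂⁺ loses N₂: no meaningful conjugate acid; N₂ departs as an exceptionally stable neutral molecule
PhCH₂–OTs loses OTs⁻: pKₐ(p-CH₃C₆H₄SO₃H (TsOH)) ≈ -2.8
PhCH₂–OC(O)CF₃ loses CF₃COO⁻: pKₐ(CF₃COOH) ≈ 0.2
PhCH₂–OC(O)C₆H₄NO₂ loses p-O₂N–C₆H₄–COO⁻: pKₐ(p-nitrobenzoic acid) ≈ 3.4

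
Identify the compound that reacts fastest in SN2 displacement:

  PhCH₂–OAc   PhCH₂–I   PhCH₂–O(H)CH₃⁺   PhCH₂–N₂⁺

PhCH₂–N₂⁺

With the same alkyl group throughout, only the leaving group differentiates the rates.
The more stable X⁻ (or X) is on its own — i.e. the weaker a base it is — the better a leaving group it makes.
PhCH₂–N₂⁺ loses N₂: no meaningful conjugate acid; N₂ departs as an exceptionally stable neutral molecule
PhCH₂–I loses I⁻: pKₐ(HI) ≈ -10
PhCH₂–O(H)CH₃⁺ loses R'OH: pKₐ(R'OH₂⁺) ≈ -2.4
PhCH₂–OAc loses AcO⁻: pKₐ(CH₃COOH) ≈ 4.8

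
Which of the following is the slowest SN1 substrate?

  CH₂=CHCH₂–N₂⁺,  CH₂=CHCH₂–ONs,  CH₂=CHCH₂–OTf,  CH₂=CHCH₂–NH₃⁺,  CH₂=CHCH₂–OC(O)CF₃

CH₂=CHCH₂–NH₃⁺

The skeletons are identical, so relative rate is governed entirely by leaving-group ability.
Leaving-group ability tracks the stability of the departed species; conjugate-acid pKₐ is the usual yardstick (lower pKₐ → better LG).
CH₂=CHCH₂–N₂⁺ loses N₂: no meaningful conjugate acid; N₂ departs as an exceptionally stable neutral molecule
CH₂=CHCH₂–OTf loses OTf⁻: pKₐ(CF₃SO₃H (triflic acid)) ≈ -14
CH₂=CHCH₂–ONs loses ONs⁻: pKₐ(p-O₂NC₆H₄SO₃H) ≈ -3.5
CH₂=CHCH₂–OC(O)CF₃ loses CF₃COO⁻: pKₐ(CF₃COOH) ≈ 0.2
CH₂=CHCH₂–NH₃⁺ loses NH₃: pKₐ(NH₄⁺) ≈ 9.2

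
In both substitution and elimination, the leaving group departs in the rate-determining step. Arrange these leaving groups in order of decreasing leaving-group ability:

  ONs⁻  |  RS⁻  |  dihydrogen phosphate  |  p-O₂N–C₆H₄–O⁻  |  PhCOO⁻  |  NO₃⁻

A good leaving group is a weak base: the lower the pKₐ of its conjugate acid, the more readily it departs.
ONs⁻: pKₐ(p-O₂NC₆H₄SO₃H) ≈ -3.5
NO₃⁻: pKₐ(HNO₃) ≈ -1.3
dihydrogen phosphate: pKₐ(H₃PO₄) ≈ 2.1
PhCOO⁻: pKₐ(C₆H₅COOH) ≈ 4.2
p-O₂N–C₆H₄–O⁻: pKₐ(p-nitrophenol) ≈ 7.2
RS⁻: pKₐ(RSH (a thiol)) ≈ 10.5

ONs⁻ > NO₃⁻ > dihydrogen phosphate > PhCOO⁻ > p-O₂N–C₆H₄–O⁻ > RS⁻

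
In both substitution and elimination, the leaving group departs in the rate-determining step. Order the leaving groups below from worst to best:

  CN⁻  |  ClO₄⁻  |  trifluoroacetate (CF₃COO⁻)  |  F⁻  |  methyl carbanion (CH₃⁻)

methyl carbanion (CH₃⁻) < CN⁻ < F⁻ < trifluoroacetate (CF₃COO⁻) < ClO₄⁻

A good leaving group is a weak base: the lower the pKₐ of its conjugate acid, the more readily it departs.
ClO₄⁻: pKₐ(HClO₄) ≈ -10 — extremely weak base; rarely used for safety reasons
trifluoroacetate (CF₃COO⁻): pKₐ(CF₃COOH) ≈ 0.2
F⁻: pKₐ(HF) ≈ 3.2
CN⁻: pKₐ(HCN) ≈ 9.2
methyl carbanion (CH₃⁻): pKₐ(CH₄) ≈ 48 — unstabilised carbanion; the worst conceivable leaving group
Reversing gives the worst-to-best order requested.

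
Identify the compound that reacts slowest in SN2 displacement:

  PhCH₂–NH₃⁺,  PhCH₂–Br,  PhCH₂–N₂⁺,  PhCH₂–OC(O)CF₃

Identical carbon frameworks mean the comparison reduces to leaving-group quality.
Rank by basicity of the departing species: weakest base leaves most easily.
PhCH₂–N₂⁺ loses N₂: no meaningful conjugate acid; N₂ departs as an exceptionally stable neutral molecule
PhCH₂–Br loses Br⁻: pKₐ(HBr) ≈ -9
PhCH₂–OC(O)CF₃ loses CF₃COO⁻: pKₐ(CF₃COOH) ≈ 0.2
PhCH₂–NH₃⁺ loses NH₃: pKₐ(NH₄⁺) ≈ 9.2

PhCH₂–NH₃⁺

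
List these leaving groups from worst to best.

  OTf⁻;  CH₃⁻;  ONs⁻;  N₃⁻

CH₃⁻ < N₃⁻ < ONs⁻ < OTf⁻

OTf⁻: pKₐ(CF₃SO₃H (triflic acid)) ≈ -14
ONs⁻: pKₐ(p-O₂NC₆H₄SO₃H) ≈ -3.5
N₃⁻: pKₐ(HN₃) ≈ 4.7
CH₃⁻: pKₐ(CH₄) ≈ 48
The question asks for worst first, so the sequence is read in increasing leaving-group ability.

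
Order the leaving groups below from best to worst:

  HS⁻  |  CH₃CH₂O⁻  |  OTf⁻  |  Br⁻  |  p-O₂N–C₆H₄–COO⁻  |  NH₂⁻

OTf⁻ > Br⁻ > p-O₂N–C₆H₄–COO⁻ > HS⁻ > CH₃CH₂O⁻ > NH₂⁻

Leaving-group ability tracks the stability of the departed species; conjugate-acid pKₐ is the usual yardstick (lower pKₐ → better LG).
OTf⁻: pKₐ(CF₃SO₃H (triflic acid)) ≈ -14 — charge spread over three oxygens and a CF₃ group; the premier leaving group in synthesis
Br⁻: pKₐ(HBr) ≈ -9
p-O₂N–C₆H₄–COO⁻: pKₐ(p-nitrobenzoic acid) ≈ 3.4 — electron-withdrawing nitro group stabilises the carboxylate
HS⁻: pKₐ(H₂S) ≈ 7 — larger and more polarisable than the oxygen analogue
CH₃CH₂O⁻: pKₐ(CH₃CH₂OH) ≈ 16
NH₂⁻: pKₐ(NH₃) ≈ 38 — extremely strong base; never a leaving group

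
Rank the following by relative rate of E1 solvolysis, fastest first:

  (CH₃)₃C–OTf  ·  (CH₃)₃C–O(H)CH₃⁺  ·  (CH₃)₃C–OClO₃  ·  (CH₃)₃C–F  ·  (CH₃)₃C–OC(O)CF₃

(CH₃)₃C–OTf > (CH₃)₃C–OClO₃ > (CH₃)₃C–O(H)CH₃⁺ > (CH₃)₃C–OC(O)CF₃ > (CH₃)₃C–F

Identical carbon frameworks mean the comparison reduces to leaving-group quality.
Rank by basicity of the departing species: weakest base leaves most easily.
(CH₃)₃C–OTf loses OTf⁻: pKₐ(CF₃SO₃H (triflic acid)) ≈ -14
(CH₃)₃C–OClO₃ loses ClO₄⁻: pKₐ(HClO₄) ≈ -10
(CH₃)₃C–O(H)CH₃⁺ loses R'OH: pKₐ(R'OH₂⁺) ≈ -2.4
(CH₃)₃C–OC(O)CF₃ loses CF₃COO⁻: pKₐ(CF₃COOH) ≈ 0.2
(CH₃)₃C–F loses F⁻: pKₐ(HF) ≈ 3.2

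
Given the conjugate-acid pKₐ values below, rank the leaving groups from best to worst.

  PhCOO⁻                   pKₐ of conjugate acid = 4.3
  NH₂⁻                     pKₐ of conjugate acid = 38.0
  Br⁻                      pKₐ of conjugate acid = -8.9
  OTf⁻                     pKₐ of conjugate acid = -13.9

OTf⁻ > Br⁻ > PhCOO⁻ > NH₂⁻

Lower conjugate-acid pKₐ ⇒ weaker base ⇒ better leaving group.
Sorting by the given values: OTf⁻ (-13.9), Br⁻ (-8.9), PhCOO⁻ (4.3), NH₂⁻ (38.0).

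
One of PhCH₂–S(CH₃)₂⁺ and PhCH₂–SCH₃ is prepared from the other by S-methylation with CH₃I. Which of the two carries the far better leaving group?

From PhCH₂–SCH₃ the departing group would be RS⁻ (pKₐ(RSH (a thiol)) ≈ 10.5). Moderately basic; rarely leaves without activation.
From PhCH₂–S(CH₃)₂⁺ the leaving group is SR'₂ (pKₐ(R'₂SH⁺) ≈ -7). Neutral; leaves from a sulfonium salt (R–SR'₂⁺).
S-methylation with CH₃I works by allowing neutral dimethyl sulfide, rather than methanethiolate, to depart, making PhCH₂–S(CH₃)₂⁺ enormously more reactive.

PhCH₂–S(CH₃)₂⁺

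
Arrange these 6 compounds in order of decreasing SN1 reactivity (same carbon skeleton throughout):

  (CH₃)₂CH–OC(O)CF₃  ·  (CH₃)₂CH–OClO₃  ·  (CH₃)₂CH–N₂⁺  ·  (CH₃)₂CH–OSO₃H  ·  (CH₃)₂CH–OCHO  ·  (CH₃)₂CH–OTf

Same R in every case — rank the leaving groups.
The more stable X⁻ (or X) is on its own — i.e. the weaker a base it is — the better a leaving group it makes.
(CH₃)₂CH–N₂⁺ loses N₂: no meaningful conjugate acid; N₂ departs as an exceptionally stable neutral molecule
(CH₃)₂CH–OTf loses OTf⁻: pKₐ(CF₃SO₃H (triflic acid)) ≈ -14
(CH₃)₂CH–OClO₃ loses ClO₄⁻: pKₐ(HClO₄) ≈ -10
(CH₃)₂CH–OSO₃H loses HSO₄⁻: pKₐ(H₂SO₄) ≈ -3
(CH₃)₂CH–OC(O)CF₃ loses CF₃COO⁻: pKₐ(CF₃COOH) ≈ 0.2
(CH₃)₂CH–OCHO loses HCOO⁻: pKₐ(HCOOH) ≈ 3.8

(CH₃)₂CH–N₂⁺ > (CH₃)₂CH–OTf > (CH₃)₂CH–OClO₃ > (CH₃)₂CH–OSO₃H > (CH₃)₂CH–OC(O)CF₃ > (CH₃)₂CH–OCHO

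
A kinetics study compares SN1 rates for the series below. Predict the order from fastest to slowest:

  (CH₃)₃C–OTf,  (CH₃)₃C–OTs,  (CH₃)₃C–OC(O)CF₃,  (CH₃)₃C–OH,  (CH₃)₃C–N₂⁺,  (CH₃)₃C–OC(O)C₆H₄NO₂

Identical carbon frameworks mean the comparison reduces to leaving-group quality.
Leaving-group ability tracks the stability of the departed species; conjugate-acid pKₐ is the usual yardstick (lower pKₐ → better LG).
(CH₃)₃C–N₂⁺ loses N₂: no meaningful conjugate acid; N₂ departs as an exceptionally stable neutral molecule
(CH₃)₃C–OTf loses OTf⁻: pKₐ(CF₃SO₃H (triflic acid)) ≈ -14
(CH₃)₃C–OTs loses OTs⁻: pKₐ(p-CH₃C₆H₄SO₃H (TsOH)) ≈ -2.8
(CH₃)₃C–OC(O)CF₃ loses CF₃COO⁻: pKₐ(CF₃COOH) ≈ 0.2
(CH₃)₃C–OC(O)C₆H₄NO₂ loses p-O₂N–C₆H₄–COO⁻: pKₐ(p-nitrobenzoic acid) ≈ 3.4
(CH₃)₃C–OH loses OH⁻: pKₐ(H₂O) ≈ 15.7

(CH₃)₃C–N₂⁺ > (CH₃)₃C–OTf > (CH₃)₃C–OTs > (CH₃)₃C–OC(O)CF₃ > (CH₃)₃C–OC(O)C₆H₄NO₂ > (CH₃)₃C–OH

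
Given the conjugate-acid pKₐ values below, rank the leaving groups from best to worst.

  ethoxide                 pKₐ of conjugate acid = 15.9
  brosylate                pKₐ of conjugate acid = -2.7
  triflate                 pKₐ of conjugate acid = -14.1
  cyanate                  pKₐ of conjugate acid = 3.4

Lower conjugate-acid pKₐ ⇒ weaker base ⇒ better leaving group.
Sorting by the given values: triflate (-14.1), brosylate (-2.7), cyanate (3.4), ethoxide (15.9).

triflate > brosylate > cyanate > ethoxide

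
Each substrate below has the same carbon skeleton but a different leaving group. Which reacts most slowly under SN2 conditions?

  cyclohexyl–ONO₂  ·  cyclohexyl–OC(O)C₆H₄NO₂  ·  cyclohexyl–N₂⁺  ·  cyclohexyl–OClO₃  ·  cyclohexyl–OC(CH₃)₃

Identical carbon frameworks mean the comparison reduces to leaving-group quality.
The more stable X⁻ (or X) is on its own — i.e. the weaker a base it is — the better a leaving group it makes.
cyclohexyl–N₂⁺ loses N₂: no meaningful conjugate acid; N₂ departs as an exceptionally stable neutral molecule
cyclohexyl–OClO₃ loses ClO₄⁻: pKₐ(HClO₄) ≈ -10
cyclohexyl–ONO₂ loses NO₃⁻: pKₐ(HNO₃) ≈ -1.3
cyclohexyl–OC(O)C₆H₄NO₂ loses p-O₂N–C₆H₄–COO⁻: pKₐ(p-nitrobenzoic acid) ≈ 3.4
cyclohexyl–OC(CH₃)₃ loses (CH₃)₃CO⁻: pKₐ(t-BuOH) ≈ 18

cyclohexyl–OC(CH₃)₃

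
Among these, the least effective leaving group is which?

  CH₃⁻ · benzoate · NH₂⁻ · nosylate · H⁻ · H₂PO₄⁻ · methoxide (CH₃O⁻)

A good leaving group is a weak base: the lower the pKₐ of its conjugate acid, the more readily it departs.
nosylate: pKₐ(p-O₂NC₆H₄SO₃H) ≈ -3.5
H₂PO₄⁻: pKₐ(H₃PO₄) ≈ 2.1
benzoate: pKₐ(C₆H₅COOH) ≈ 4.2
methoxide (CH₃O⁻): pKₐ(CH₃OH) ≈ 15.5
H⁻: pKₐ(H₂) ≈ 36
NH₂⁻: pKₐ(NH₃) ≈ 38
CH₃⁻: pKₐ(CH₄) ≈ 48

CH₃⁻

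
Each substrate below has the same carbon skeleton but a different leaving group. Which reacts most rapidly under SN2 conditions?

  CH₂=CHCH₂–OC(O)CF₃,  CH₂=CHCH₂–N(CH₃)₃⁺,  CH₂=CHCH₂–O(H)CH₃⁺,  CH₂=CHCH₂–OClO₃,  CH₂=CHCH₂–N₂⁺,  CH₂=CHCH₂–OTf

CH₂=CHCH₂–N₂⁺

Identical carbon frameworks mean the comparison reduces to leaving-group quality.
Rank by basicity of the departing species: weakest base leaves most easily.
CH₂=CHCH₂–N₂⁺ loses N₂: no meaningful conjugate acid; N₂ departs as an exceptionally stable neutral molecule
CH₂=CHCH₂–OTf loses OTf⁻: pKₐ(CF₃SO₃H (triflic acid)) ≈ -14
CH₂=CHCH₂–OClO₃ loses ClO₄⁻: pKₐ(HClO₄) ≈ -10
CH₂=CHCH₂–O(H)CH₃⁺ loses R'OH: pKₐ(R'OH₂⁺) ≈ -2.4
CH₂=CHCH₂–OC(O)CF₃ loses CF₃COO⁻: pKₐ(CF₃COOH) ≈ 0.2
CH₂=CHCH₂–N(CH₃)₃⁺ loses NR'₃: pKₐ(R'₃NH⁺) ≈ 10.7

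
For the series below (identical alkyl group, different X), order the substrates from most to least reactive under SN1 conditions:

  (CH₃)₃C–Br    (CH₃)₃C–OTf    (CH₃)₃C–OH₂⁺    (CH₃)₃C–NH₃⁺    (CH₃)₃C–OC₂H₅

(CH₃)₃C–OTf > (CH₃)₃C–Br > (CH₃)₃C–OH₂⁺ > (CH₃)₃C–NH₃⁺ > (CH₃)₃C–OC₂H₅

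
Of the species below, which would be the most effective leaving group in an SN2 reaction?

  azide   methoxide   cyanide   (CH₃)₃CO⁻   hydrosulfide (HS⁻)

azide

Leaving-group ability tracks the stability of the departed species; conjugate-acid pKₐ is the usual yardstick (lower pKₐ → better LG).
azide: pKₐ(HN₃) ≈ 4.7
hydrosulfide (HS⁻): pKₐ(H₂S) ≈ 7
cyanide: pKₐ(HCN) ≈ 9.2
methoxide: pKₐ(CH₃OH) ≈ 15.5
(CH₃)₃CO⁻: pKₐ(t-BuOH) ≈ 18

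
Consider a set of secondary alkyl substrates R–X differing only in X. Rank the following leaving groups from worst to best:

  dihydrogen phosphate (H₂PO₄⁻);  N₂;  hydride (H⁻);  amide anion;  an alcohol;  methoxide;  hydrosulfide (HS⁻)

amide anion < hydride (H⁻) < methoxide < hydrosulfide (HS⁻) < dihydrogen phosphate (H₂PO₄⁻) < an alcohol < N₂

The more stable X⁻ (or X) is on its own — i.e. the weaker a base it is — the better a leaving group it makes.
N₂: no meaningful conjugate acid; N₂ departs as an exceptionally stable neutral molecule
an alcohol: pKₐ(R'OH₂⁺) ≈ -2.4
dihydrogen phosphate (H₂PO₄⁻): pKₐ(H₃PO₄) ≈ 2.1
hydrosulfide (HS⁻): pKₐ(H₂S) ≈ 7
methoxide: pKₐ(CH₃OH) ≈ 15.5
hydride (H⁻): pKₐ(H₂) ≈ 36
amide anion: pKₐ(NH₃) ≈ 38
Listed from poorest to best leaving group as asked.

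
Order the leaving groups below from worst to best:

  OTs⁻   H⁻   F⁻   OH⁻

H⁻ < OH⁻ < F⁻ < OTs⁻

Leaving-group ability tracks the stability of the departed species; conjugate-acid pKₐ is the usual yardstick (lower pKₐ → better LG).
OTs⁻: pKₐ(p-CH₃C₆H₄SO₃H (TsOH)) ≈ -2.8
F⁻: pKₐ(HF) ≈ 3.2
OH⁻: pKₐ(H₂O) ≈ 15.7
H⁻: pKₐ(H₂) ≈ 36
Reversing gives the worst-to-best order requested.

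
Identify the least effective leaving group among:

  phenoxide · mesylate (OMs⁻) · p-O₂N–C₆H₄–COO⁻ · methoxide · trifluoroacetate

Rank by basicity of the departing species: weakest base leaves most easily.
mesylate (OMs⁻): pKₐ(CH₃SO₃H (MsOH)) ≈ -1.9
trifluoroacetate: pKₐ(CF₃COOH) ≈ 0.2
p-O₂N–C₆H₄–COO⁻: pKₐ(p-nitrobenzoic acid) ≈ 3.4
phenoxide: pKₐ(C₆H₅OH (phenol)) ≈ 10
methoxide: pKₐ(CH₃OH) ≈ 15.5

methoxide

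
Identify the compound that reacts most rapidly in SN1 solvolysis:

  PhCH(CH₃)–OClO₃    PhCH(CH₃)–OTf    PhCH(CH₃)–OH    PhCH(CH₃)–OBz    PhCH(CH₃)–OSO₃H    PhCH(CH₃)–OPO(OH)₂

PhCH(CH₃)–OTf

Identical carbon frameworks mean the comparison reduces to leaving-group quality.
Rank by basicity of the departing species: weakest base leaves most easily.
PhCH(CH₃)–OTf loses OTf⁻: pKₐ(CF₃SO₃H (triflic acid)) ≈ -14
PhCH(CH₃)–OClO₃ loses ClO₄⁻: pKₐ(HClO₄) ≈ -10
PhCH(CH₃)–OSO₃H loses HSO₄⁻: pKₐ(H₂SO₄) ≈ -3
PhCH(CH₃)–OPO(OH)₂ loses H₂PO₄⁻: pKₐ(H₃PO₄) ≈ 2.1
PhCH(CH₃)–OBz loses PhCOO⁻: pKₐ(C₆H₅COOH) ≈ 4.2
PhCH(CH₃)–OH loses OH⁻: pKₐ(H₂O) ≈ 15.7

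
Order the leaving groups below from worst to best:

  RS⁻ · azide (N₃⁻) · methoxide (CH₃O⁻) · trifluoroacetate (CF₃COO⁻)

trifluoroacetate (CF₃COO⁻): pKₐ(CF₃COOH) ≈ 0.2
azide (N₃⁻): pKₐ(HN₃) ≈ 4.7
RS⁻: pKₐ(RSH (a thiol)) ≈ 10.5
methoxide (CH₃O⁻): pKₐ(CH₃OH) ≈ 15.5
Listed from poorest to best leaving group as asked.

methoxide (CH₃O⁻) < RS⁻ < azide (N₃⁻) < trifluoroacetate (CF₃COO⁻)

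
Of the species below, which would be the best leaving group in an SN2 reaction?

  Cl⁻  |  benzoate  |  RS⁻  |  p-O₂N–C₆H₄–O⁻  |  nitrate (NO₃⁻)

Cl⁻: pKₐ(HCl) ≈ -7
nitrate (NO₃⁻): pKₐ(HNO₃) ≈ -1.3
benzoate: pKₐ(C₆H₅COOH) ≈ 4.2
p-O₂N–C₆H₄–O⁻: pKₐ(p-nitrophenol) ≈ 7.2
RS⁻: pKₐ(RSH (a thiol)) ≈ 10.5

Cl⁻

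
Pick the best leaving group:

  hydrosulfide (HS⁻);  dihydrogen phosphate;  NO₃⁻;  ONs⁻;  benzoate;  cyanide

The more stable X⁻ (or X) is on its own — i.e. the weaker a base it is — the better a leaving group it makes.
ONs⁻: pKₐ(p-O₂NC₆H₄SO₃H) ≈ -3.5
NO₃⁻: pKₐ(HNO₃) ≈ -1.3
dihydrogen phosphate: pKₐ(H₃PO₄) ≈ 2.1
benzoate: pKₐ(C₆H₅COOH) ≈ 4.2
hydrosulfide (HS⁻): pKₐ(H₂S) ≈ 7
cyanide: pKₐ(HCN) ≈ 9.2

ONs⁻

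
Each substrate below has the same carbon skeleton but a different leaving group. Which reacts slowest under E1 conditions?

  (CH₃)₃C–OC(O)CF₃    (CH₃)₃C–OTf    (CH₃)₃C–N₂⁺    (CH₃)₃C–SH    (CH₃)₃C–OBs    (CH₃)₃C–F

(CH₃)₃C–SH

Identical carbon frameworks mean the comparison reduces to leaving-group quality.
The more stable X⁻ (or X) is on its own — i.e. the weaker a base it is — the better a leaving group it makes.
(CH₃)₃C–N₂⁺ loses N₂: no meaningful conjugate acid; N₂ departs as an exceptionally stable neutral molecule
(CH₃)₃C–OTf loses OTf⁻: pKₐ(CF₃SO₃H (triflic acid)) ≈ -14
(CH₃)₃C–OBs loses OBs⁻: pKₐ(p-BrC₆H₄SO₃H) ≈ -2.8
(CH₃)₃C–OC(O)CF₃ loses CF₃COO⁻: pKₐ(CF₃COOH) ≈ 0.2
(CH₃)₃C–F loses F⁻: pKₐ(HF) ≈ 3.2
(CH₃)₃C–SH loses HS⁻: pKₐ(H₂S) ≈ 7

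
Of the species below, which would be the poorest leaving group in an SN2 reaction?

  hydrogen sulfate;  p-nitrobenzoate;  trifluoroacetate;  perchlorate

A good leaving group is a weak base: the lower the pKₐ of its conjugate acid, the more readily it departs.
perchlorate: pKₐ(HClO₄) ≈ -10
hydrogen sulfate: pKₐ(H₂SO₄) ≈ -3
trifluoroacetate: pKₐ(CF₃COOH) ≈ 0.2
p-nitrobenzoate: pKₐ(p-nitrobenzoic acid) ≈ 3.4

p-nitrobenzoate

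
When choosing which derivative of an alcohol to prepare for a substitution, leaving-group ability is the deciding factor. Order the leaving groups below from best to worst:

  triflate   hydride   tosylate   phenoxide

triflate > tosylate > phenoxide > hydride

A good leaving group is a weak base: the lower the pKₐ of its conjugate acid, the more readily it departs.
triflate: pKₐ(CF₃SO₃H (triflic acid)) ≈ -14 — charge spread over three oxygens and a CF₃ group; the premier leaving group in synthesis
tosylate: pKₐ(p-CH₃C₆H₄SO₃H (TsOH)) ≈ -2.8 — resonance-delocalised arenesulfonate
phenoxide: pKₐ(C₆H₅OH (phenol)) ≈ 10
hydride: pKₐ(H₂) ≈ 36 — extremely strong base; leaves only in special hydride-transfer contexts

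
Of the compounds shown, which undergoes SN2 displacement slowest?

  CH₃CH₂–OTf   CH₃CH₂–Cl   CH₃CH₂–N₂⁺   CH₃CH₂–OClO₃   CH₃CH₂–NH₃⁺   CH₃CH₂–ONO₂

CH₃CH₂–NH₃⁺

Same R in every case — rank the leaving groups.
The more stable X⁻ (or X) is on its own — i.e. the weaker a base it is — the better a leaving group it makes.
CH₃CH₂–N₂⁺ loses N₂: no meaningful conjugate acid; N₂ departs as an exceptionally stable neutral molecule
CH₃CH₂–OTf loses OTf⁻: pKₐ(CF₃SO₃H (triflic acid)) ≈ -14
CH₃CH₂–OClO₃ loses ClO₄⁻: pKₐ(HClO₄) ≈ -10
CH₃CH₂–Cl loses Cl⁻: pKₐ(HCl) ≈ -7
CH₃CH₂–ONO₂ loses NO₃⁻: pKₐ(HNO₃) ≈ -1.3
CH₃CH₂–NH₃⁺ loses NH₃: pKₐ(NH₄⁺) ≈ 9.2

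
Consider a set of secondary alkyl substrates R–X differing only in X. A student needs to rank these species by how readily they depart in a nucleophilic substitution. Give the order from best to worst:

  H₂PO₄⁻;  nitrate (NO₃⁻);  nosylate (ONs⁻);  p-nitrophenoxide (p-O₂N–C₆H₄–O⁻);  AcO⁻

nosylate (ONs⁻): pKₐ(p-O₂NC₆H₄SO₃H) ≈ -3.5
nitrate (NO₃⁻): pKₐ(HNO₃) ≈ -1.3 — resonance-delocalised over three oxygens
H₂PO₄⁻: pKₐ(H₃PO₄) ≈ 2.1
AcO⁻: pKₐ(CH₃COOH) ≈ 4.8 — resonance-stabilised but still a weak base
p-nitrophenoxide (p-O₂N–C₆H₄–O⁻): pKₐ(p-nitrophenol) ≈ 7.2

nosylate (ONs⁻) > nitrate (NO₃⁻) > H₂PO₄⁻ > AcO⁻ > p-nitrophenoxide (p-O₂N–C₆H₄–O⁻)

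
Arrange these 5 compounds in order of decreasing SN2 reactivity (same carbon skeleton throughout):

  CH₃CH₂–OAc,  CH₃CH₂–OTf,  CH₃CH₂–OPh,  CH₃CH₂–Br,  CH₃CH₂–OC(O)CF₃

Same R in every case — rank the leaving groups.
A good leaving group is a weak base: the lower the pKₐ of its conjugate acid, the more readily it departs.
CH₃CH₂–OTf loses OTf⁻: pKₐ(CF₃SO₃H (triflic acid)) ≈ -14
CH₃CH₂–Br loses Br⁻: pKₐ(HBr) ≈ -9
CH₃CH₂–OC(O)CF₃ loses CF₃COO⁻: pKₐ(CF₃COOH) ≈ 0.2
CH₃CH₂–OAc loses AcO⁻: pKₐ(CH₃COOH) ≈ 4.8
CH₃CH₂–OPh loses PhO⁻: pKₐ(C₆H₅OH (phenol)) ≈ 10

CH₃CH₂–OTf > CH₃CH₂–Br > CH₃CH₂–OC(O)CF₃ > CH₃CH₂–OAc > CH₃CH₂–OPh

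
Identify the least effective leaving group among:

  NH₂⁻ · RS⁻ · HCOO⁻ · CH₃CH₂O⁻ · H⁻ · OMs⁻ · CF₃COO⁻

Rank by basicity of the departing species: weakest base leaves most easily.
OMs⁻: pKₐ(CH₃SO₃H (MsOH)) ≈ -1.9
CF₃COO⁻: pKₐ(CF₃COOH) ≈ 0.2
HCOO⁻: pKₐ(HCOOH) ≈ 3.8
RS⁻: pKₐ(RSH (a thiol)) ≈ 10.5
CH₃CH₂O⁻: pKₐ(CH₃CH₂OH) ≈ 16
H⁻: pKₐ(H₂) ≈ 36
NH₂⁻: pKₐ(NH₃) ≈ 38

NH₂⁻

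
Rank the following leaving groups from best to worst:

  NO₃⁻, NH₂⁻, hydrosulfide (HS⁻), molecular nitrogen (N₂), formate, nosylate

molecular nitrogen (N₂) > nosylate > NO₃⁻ > formate > hydrosulfide (HS⁻) > NH₂⁻

molecular nitrogen (N₂): no meaningful conjugate acid; N₂ departs as an exceptionally stable neutral molecule
nosylate: pKₐ(p-O₂NC₆H₄SO₃H) ≈ -3.5
NO₃⁻: pKₐ(HNO₃) ≈ -1.3
formate: pKₐ(HCOOH) ≈ 3.8
hydrosulfide (HS⁻): pKₐ(H₂S) ≈ 7
NH₂⁻: pKₐ(NH₃) ≈ 38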